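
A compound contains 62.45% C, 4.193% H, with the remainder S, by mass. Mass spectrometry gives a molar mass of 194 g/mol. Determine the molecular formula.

Assume 100 g: 62.45 g C, 4.193 g H, 33.357 g S.
C: 62.45 g ÷ 12.01 g/mol = 5.2 mol
H: 4.193 g ÷ 1.008 g/mol = 4.16 mol
S: 33.357 g ÷ 32.07 g/mol = 1.04 mol
Smallest is S at 1.04 mol; normalising gives C 4.999, H 3.999, S 1.000
Ratio ≈ 5:4:1, so the empirical formula is C5H4S
Empirical-formula mass = 96.15 g/mol
n = 194 / 96.15 = 2.02 ≈ 2
Molecular formula = (C5H4S)×2 = C10H8S2

C10H8S2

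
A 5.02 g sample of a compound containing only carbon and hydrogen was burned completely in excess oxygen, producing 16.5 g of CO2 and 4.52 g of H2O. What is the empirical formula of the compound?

mol C = 16.5 / 44.01 = 0.3749; mass C = 0.3749 × 12.01 = 4.503 g
mol H = 2 × (4.52 / 18.02) = 0.5017; mass H = 0.5017 × 1.008 = 0.5057 g
Divide by the smallest (0.3749 mol C): C 1.000, H 1.338
Multiply by 3: C 3.00, H 4.01 → C3H4

C3H4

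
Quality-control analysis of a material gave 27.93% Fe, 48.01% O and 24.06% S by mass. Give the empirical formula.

Fe2O12S3

Assume 100 g: 27.93 g Fe, 48.01 g O, 24.06 g S.
Fe: 27.93 g ÷ 55.85 g/mol = 0.5001 mol
O: 48.01 g ÷ 16.00 g/mol = 3.001 mol
S: 24.06 g ÷ 32.07 g/mol = 0.7502 mol
Smallest is Fe at 0.5001 mol; normalising gives Fe 1.000, O 6.000, S 1.500
Multiply by 2: Fe 2.00, O 12.00, S 3.00 → Fe2O12S3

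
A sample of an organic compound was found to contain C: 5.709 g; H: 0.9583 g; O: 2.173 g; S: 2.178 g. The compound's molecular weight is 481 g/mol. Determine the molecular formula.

n(C) = 5.709/12.01 = 0.4754, n(H) = 0.9583/1.008 = 0.9507, n(O) = 2.173/16.00 = 0.1358, n(S) = 2.178/32.07 = 0.06791
Smallest is S at 0.06791 mol; normalising gives C 6.999, H 13.999, O 2.000, S 1.000
Ratio ≈ 7:14:2:1, so the empirical formula is C7H14O2S
Empirical-formula mass = 162.25 g/mol
n = 481 / 162.25 = 2.96 ≈ 3
Molecular formula = (C7H14O2S)×3 = C21H42O6S3

C21H42O6S3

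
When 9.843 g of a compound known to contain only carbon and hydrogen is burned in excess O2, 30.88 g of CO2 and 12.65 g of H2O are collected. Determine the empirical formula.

mol C = 30.88 / 44.01 = 0.7017; mass C = 0.7017 × 12.01 = 8.427 g
mol H = 2 × (12.65 / 18.02) = 1.404; mass H = 1.404 × 1.008 = 1.415 g
Smallest is C at 0.7017 mol; normalising gives C 1.000, H 2.001
Ratio ≈ 1:2, so the empirical formula is CH2

CH2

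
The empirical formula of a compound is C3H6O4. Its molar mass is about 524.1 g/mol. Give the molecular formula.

Empirical-formula mass = 106.08 g/mol
n = 524.1 / 106.08 = 4.94 ≈ 5
Molecular formula = (C3H6O4)5 = C15H30O20

C15H30O20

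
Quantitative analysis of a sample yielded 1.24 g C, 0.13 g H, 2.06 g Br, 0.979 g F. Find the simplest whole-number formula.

C4H5BrF2

Moles — C: 1.24 / 12.01 = 0.1032 mol; H: 0.13 / 1.008 = 0.129 mol; Br: 2.06 / 79.90 = 0.02578 mol; F: 0.979 / 19.00 = 0.05153 mol
Ratios (÷ 0.02578): C 4.005, H 5.002, Br 1.000, F 1.999
→ C4H5BrF2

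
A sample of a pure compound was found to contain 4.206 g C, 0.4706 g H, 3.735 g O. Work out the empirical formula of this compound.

C: 4.206 g ÷ 12.01 g/mol = 0.3502 mol
H: 0.4706 g ÷ 1.008 g/mol = 0.4669 mol
O: 3.735 g ÷ 16.00 g/mol = 0.2334 mol
Smallest is O at 0.2334 mol; normalising gives C 1.500, H 2.000, O 1.000
Scaling by 2: C 3.00, H 4.00, O 2.00 → C3H4O2

C3H4O2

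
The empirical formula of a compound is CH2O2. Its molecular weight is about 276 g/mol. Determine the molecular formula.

C6H12O12

Empirical-formula mass = 46.03 g/mol
n = 276 / 46.03 = 6.00 ≈ 6
Molecular formula = (CH2O2)6 = C6H12O12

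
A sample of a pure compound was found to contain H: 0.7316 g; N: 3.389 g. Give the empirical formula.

H3N

H: 0.7316 g ÷ 1.008 g/mol = 0.7258 mol
N: 3.389 g ÷ 14.01 g/mol = 0.2419 mol
Smallest is N at 0.2419 mol; normalising gives H 3.000, N 1.000
→ H3N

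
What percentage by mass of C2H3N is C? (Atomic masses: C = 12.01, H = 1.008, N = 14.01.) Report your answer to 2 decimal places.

Molar mass = 2(12.01) + 3(1.008) + 1(14.01) = 41.054 g/mol
Mass of C per mole = 2 × 12.01 = 24.020 g
% C = 24.020 / 41.054 × 100 = 58.51%

58.51%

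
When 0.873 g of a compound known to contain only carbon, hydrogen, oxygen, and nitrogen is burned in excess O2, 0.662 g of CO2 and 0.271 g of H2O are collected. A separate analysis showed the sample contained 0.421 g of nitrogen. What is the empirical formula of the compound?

CH2N2O

mol C = 0.662 / 44.01 = 0.01504; mass C = 0.01504 × 12.01 = 0.1807 g
mol H = 2 × (0.271 / 18.02) = 0.03008; mass H = 0.03008 × 1.008 = 0.03032 g
mol N = 0.421 / 14.01 = 0.03005
mass O = 0.873 − (0.6320) = 0.2410 g → mol O = 0.01506
Divide by the smallest (0.01504 mol C): C 1.000, H 2.000, N 1.998, O 1.001
≈ 1:2:2:1 → CH2N2O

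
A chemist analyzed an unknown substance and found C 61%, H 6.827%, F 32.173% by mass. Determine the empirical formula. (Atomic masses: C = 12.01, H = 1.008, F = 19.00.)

Assume 100 g: 61 g C, 6.827 g H, 32.173 g F.
n(C) = 61/12.01 = 5.079, n(H) = 6.827/1.008 = 6.773, n(F) = 32.173/19.00 = 1.693
Ratios (÷ 1.693): C 3.000, H 4.000, F 1.000
Ratio ≈ 3:4:1, so the empirical formula is C3H4F

C3H4F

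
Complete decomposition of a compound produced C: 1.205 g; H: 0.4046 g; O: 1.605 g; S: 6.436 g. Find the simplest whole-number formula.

CH4OS2

Moles — C: 1.205 / 12.01 = 0.1003 mol; H: 0.4046 / 1.008 = 0.4014 mol; O: 1.605 / 16.00 = 0.1003 mol; S: 6.436 / 32.07 = 0.2007 mol
Smallest is O at 0.1003 mol; normalising gives C 1.000, H 4.001, O 1.000, S 2.001
Ratio ≈ 1:4:1:2, so the empirical formula is CH4OS2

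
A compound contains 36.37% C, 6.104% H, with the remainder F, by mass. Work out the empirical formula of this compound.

CH2F

Assume 100 g: 36.37 g C, 6.104 g H, 57.526 g F.
n(C) = 36.37/12.01 = 3.028, n(H) = 6.104/1.008 = 6.056, n(F) = 57.526/19.00 = 3.028
Smallest is F at 3.028 mol; normalising gives C 1.000, H 2.000, F 1.000
Ratio ≈ 1:2:1, so the empirical formula is CH2F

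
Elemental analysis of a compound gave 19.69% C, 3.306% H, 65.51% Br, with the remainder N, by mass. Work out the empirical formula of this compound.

Assume 100 g: 19.69 g C, 3.306 g H, 65.51 g Br, 11.494 g N.
C: 19.69 g ÷ 12.01 g/mol = 1.639 mol
H: 3.306 g ÷ 1.008 g/mol = 3.28 mol
Br: 65.51 g ÷ 79.90 g/mol = 0.8199 mol
N: 11.494 g ÷ 14.01 g/mol = 0.8204 mol
Ratios (÷ 0.8199): C 2.000, H 4.000, Br 1.000, N 1.001
→ C2H4BrN

C2H4BrN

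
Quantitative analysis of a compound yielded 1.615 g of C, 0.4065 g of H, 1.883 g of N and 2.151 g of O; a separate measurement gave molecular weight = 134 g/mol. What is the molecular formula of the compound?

Moles — C: 1.615 / 12.01 = 0.1345 mol; H: 0.4065 / 1.008 = 0.4033 mol; N: 1.883 / 14.01 = 0.1344 mol; O: 2.151 / 16.00 = 0.1344 mol
Smallest is N at 0.1344 mol; normalising gives C 1.001, H 3.000, N 1.000, O 1.000
≈ 1:3:1:1 → CH3NO
Empirical-formula mass = 45.04 g/mol
n = 134 / 45.04 = 2.97 ≈ 3
Molecular formula = (CH3NO)×3 = C3H9N3O3

C3H9N3O3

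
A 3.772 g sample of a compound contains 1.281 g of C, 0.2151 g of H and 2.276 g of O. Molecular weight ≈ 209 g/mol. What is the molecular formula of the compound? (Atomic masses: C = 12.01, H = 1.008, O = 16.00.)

C6H12O8

n(C) = 1.281/12.01 = 0.1067, n(H) = 0.2151/1.008 = 0.2134, n(O) = 2.276/16.00 = 0.1422
Smallest is C at 0.1067 mol; normalising gives C 1.000, H 2.001, O 1.334
Scaling by 3: C 3.00, H 6.00, O 4.00 → C3H6O4
Empirical-formula mass = 106.08 g/mol
n = 209 / 106.08 = 1.97 ≈ 2
Molecular formula = (C3H6O4)×2 = C6H12O8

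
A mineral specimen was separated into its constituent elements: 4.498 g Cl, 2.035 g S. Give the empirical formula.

Cl2S

n(Cl) = 4.498/35.45 = 0.1269, n(S) = 2.035/32.07 = 0.06345
Divide by the smallest (0.06345 mol S): Cl 2.000, S 1.000
≈ 2:1 → Cl2S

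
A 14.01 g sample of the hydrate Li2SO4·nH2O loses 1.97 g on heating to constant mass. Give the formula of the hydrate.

Li2SO4·H2O

Mass of anhydrous Li2SO4 = 14.01 − 1.97 = 12.04 g
mol H2O = 1.97 / 18.02 = 0.1093
Molar mass of Li2SO4 = 109.95 g/mol → mol Li2SO4 = 12.04 / 109.95 = 0.1095
n = 0.1093 / 0.1095 = 1.00 ≈ 1 → Li2SO4·H2O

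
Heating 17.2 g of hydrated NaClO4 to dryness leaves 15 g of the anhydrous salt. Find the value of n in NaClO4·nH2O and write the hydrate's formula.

Mass of water lost = 17.2 − 15 = 2.2 g → 2.2 / 18.02 = 0.1221 mol H2O
Molar mass of NaClO4 = 122.44 g/mol → mol NaClO4 = 15 / 122.44 = 0.1225
n = 0.1221 / 0.1225 = 1.00 ≈ 1 → NaClO4·H2O

NaClO4·H2O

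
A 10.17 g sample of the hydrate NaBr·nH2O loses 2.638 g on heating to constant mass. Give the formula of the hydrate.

NaBr·2H2O

Mass of anhydrous NaBr = 10.17 − 2.638 = 7.532 g
mol H2O = 2.638 / 18.02 = 0.1464
Molar mass of NaBr = 102.89 g/mol → mol NaBr = 7.532 / 102.89 = 0.0732
n = 0.1464 / 0.0732 = 2.00 ≈ 2 → NaBr·2H2O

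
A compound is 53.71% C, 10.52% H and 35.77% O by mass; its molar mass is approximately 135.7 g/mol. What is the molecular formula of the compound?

C6H14O3

Assume 100 g: 53.71 g C, 10.52 g H, 35.77 g O.
Moles — C: 53.71 / 12.01 = 4.472 mol; H: 10.52 / 1.008 = 10.44 mol; O: 35.77 / 16.00 = 2.236 mol
Smallest is O at 2.236 mol; normalising gives C 2.000, H 4.668, O 1.000
Scaling by 3: C 6.00, H 14.00, O 3.00 → C6H14O3
Empirical-formula mass = 134.17 g/mol
n = 135.7 / 134.17 = 1.01 ≈ 1
Molecular formula = empirical formula = C6H14O3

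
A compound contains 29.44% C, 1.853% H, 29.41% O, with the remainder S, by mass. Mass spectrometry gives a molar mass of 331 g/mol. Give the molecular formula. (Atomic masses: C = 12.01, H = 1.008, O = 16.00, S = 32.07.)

C8H6O6S4

Assume 100 g: 29.44 g C, 1.853 g H, 29.41 g O, 39.297 g S.
Moles — C: 29.44 / 12.01 = 2.451 mol; H: 1.853 / 1.008 = 1.838 mol; O: 29.41 / 16.00 = 1.838 mol; S: 39.297 / 32.07 = 1.225 mol
Divide by the smallest (1.225 mol S): C 2.000, H 1.500, O 1.500, S 1.000
Multiply by 2: C 4.00, H 3.00, O 3.00, S 2.00 → C4H3O3S2
Empirical-formula mass = 163.20 g/mol
n = 331 / 163.20 = 2.03 ≈ 2
Molecular formula = (C4H3O3S2)×2 = C8H6O6S4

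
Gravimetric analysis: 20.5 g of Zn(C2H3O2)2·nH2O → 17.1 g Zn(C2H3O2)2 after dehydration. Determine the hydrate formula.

Mass of water lost = 20.5 − 17.1 = 3.4 g → 3.4 / 18.02 = 0.1887 mol H2O
Molar mass of Zn(C2H3O2)2 = 183.47 g/mol → mol Zn(C2H3O2)2 = 17.1 / 183.47 = 0.0932
n = 0.1887 / 0.0932 = 2.02 ≈ 2 → Zn(C2H3O2)2·2H2O

Zn(C2H3O2)2·2H2O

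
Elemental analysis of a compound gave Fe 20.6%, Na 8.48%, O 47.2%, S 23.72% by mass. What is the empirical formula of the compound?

FeNaO8S2

Assume 100 g: 20.6 g Fe, 8.48 g Na, 47.2 g O, 23.72 g S.
Fe: 20.6 g ÷ 55.85 g/mol = 0.3688 mol
Na: 8.48 g ÷ 22.99 g/mol = 0.3689 mol
O: 47.2 g ÷ 16.00 g/mol = 2.95 mol
S: 23.72 g ÷ 32.07 g/mol = 0.7396 mol
Divide by the smallest (0.3688 mol Fe): Fe 1.000, Na 1.000, O 7.998, S 2.005
Ratio ≈ 1:1:8:2, so the empirical formula is FeNaO8S2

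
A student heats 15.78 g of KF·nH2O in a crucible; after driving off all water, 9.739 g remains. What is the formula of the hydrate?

KF·2H2O

Mass of water lost = 15.78 − 9.739 = 6.041 g → 6.041 / 18.02 = 0.3352 mol H2O
Molar mass of KF = 58.10 g/mol → mol KF = 9.739 / 58.10 = 0.1676
n = 0.3352 / 0.1676 = 2.00 ≈ 2 → KF·2H2O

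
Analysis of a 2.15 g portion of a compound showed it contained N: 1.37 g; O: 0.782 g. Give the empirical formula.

N: 1.37 g ÷ 14.01 g/mol = 0.09779 mol
O: 0.782 g ÷ 16.00 g/mol = 0.04888 mol
Smallest is O at 0.04888 mol; normalising gives N 2.001, O 1.000
Ratio ≈ 2:1, so the empirical formula is N2O

N2O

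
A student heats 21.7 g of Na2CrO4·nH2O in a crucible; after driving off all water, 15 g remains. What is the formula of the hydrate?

Na2CrO4·4H2O

Mass of water lost = 21.7 − 15 = 6.7 g → 6.7 / 18.02 = 0.3718 mol H2O
Molar mass of Na2CrO4 = 161.98 g/mol → mol Na2CrO4 = 15 / 161.98 = 0.0926
n = 0.3718 / 0.0926 = 4.02 ≈ 4 → Na2CrO4·4H2O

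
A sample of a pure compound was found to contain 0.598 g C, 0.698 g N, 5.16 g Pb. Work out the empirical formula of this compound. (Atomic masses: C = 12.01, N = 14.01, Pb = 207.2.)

Moles — C: 0.598 / 12.01 = 0.04979 mol; N: 0.698 / 14.01 = 0.04982 mol; Pb: 5.16 / 207.2 = 0.0249 mol
Ratios (÷ 0.0249): C 1.999, N 2.001, Pb 1.000
Ratio ≈ 2:2:1, so the empirical formula is C2N2Pb

C2N2Pb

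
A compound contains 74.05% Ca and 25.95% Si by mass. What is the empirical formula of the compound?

Assume 100 g: 74.05 g Ca, 25.95 g Si.
n(Ca) = 74.05/40.08 = 1.848, n(Si) = 25.95/28.09 = 0.9238
Ratios (÷ 0.9238): Ca 2.000, Si 1.000
≈ 2:1 → Ca2Si

Ca2Si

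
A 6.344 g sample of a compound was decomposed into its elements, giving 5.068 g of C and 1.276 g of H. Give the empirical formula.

CH3

Moles — C: 5.068 / 12.01 = 0.422 mol; H: 1.276 / 1.008 = 1.266 mol
Divide by the smallest (0.422 mol C): C 1.000, H 3.000
Ratio ≈ 1:3, so the empirical formula is CH3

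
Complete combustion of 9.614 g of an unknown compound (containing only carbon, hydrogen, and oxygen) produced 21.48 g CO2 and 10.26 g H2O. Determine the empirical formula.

mol C = 21.48 / 44.01 = 0.4881; mass C = 0.4881 × 12.01 = 5.862 g
mol H = 2 × (10.26 / 18.02) = 1.139; mass H = 1.139 × 1.008 = 1.148 g
mass O = 9.614 − (7.010) = 2.604 g → mol O = 0.1628
Ratios (÷ 0.1628): C 2.998, H 6.996, O 1.000
Ratio ≈ 3:7:1, so the empirical formula is C3H7O

C3H7O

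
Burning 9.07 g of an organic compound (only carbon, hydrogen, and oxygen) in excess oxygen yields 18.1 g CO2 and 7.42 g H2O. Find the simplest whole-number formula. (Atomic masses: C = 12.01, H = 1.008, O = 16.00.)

C2H4O

mol C = 18.1 / 44.01 = 0.4113; mass C = 0.4113 × 12.01 = 4.939 g
mol H = 2 × (7.42 / 18.02) = 0.8235; mass H = 0.8235 × 1.008 = 0.8301 g
mass O = 9.07 − (5.769) = 3.301 g → mol O = 0.2063
Divide by the smallest (0.2063 mol O): C 1.994, H 3.992, O 1.000
Ratio ≈ 2:4:1, so the empirical formula is C2H4O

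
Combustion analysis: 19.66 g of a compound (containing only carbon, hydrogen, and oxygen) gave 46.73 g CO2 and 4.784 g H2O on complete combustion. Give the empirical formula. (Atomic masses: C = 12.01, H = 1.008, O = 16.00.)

C8H4O3

mol C = 46.73 / 44.01 = 1.062; mass C = 1.062 × 12.01 = 12.75 g
mol H = 2 × (4.784 / 18.02) = 0.5310; mass H = 0.5310 × 1.008 = 0.5352 g
mass O = 19.66 − (13.29) = 6.373 g → mol O = 0.3983
Smallest is O at 0.3983 mol; normalising gives C 2.666, H 1.333, O 1.000
Multiply by 3: C 8.00, H 4.00, O 3.00 → C8H4O3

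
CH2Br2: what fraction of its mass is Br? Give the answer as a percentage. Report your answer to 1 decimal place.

91.9%

Molar mass = 1(12.01) + 2(1.008) + 2(79.90) = 173.826 g/mol
Mass of Br per mole = 2 × 79.90 = 159.800 g
% Br = 159.800 / 173.826 × 100 = 91.9%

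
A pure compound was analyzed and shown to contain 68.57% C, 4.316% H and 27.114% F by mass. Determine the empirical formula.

C4H3F

Assume 100 g: 68.57 g C, 4.316 g H, 27.114 g F.
C: 68.57 g ÷ 12.01 g/mol = 5.709 mol
H: 4.316 g ÷ 1.008 g/mol = 4.282 mol
F: 27.114 g ÷ 19.00 g/mol = 1.427 mol
Smallest is F at 1.427 mol; normalising gives C 4.001, H 3.000, F 1.000
≈ 4:3:1 → C4H3F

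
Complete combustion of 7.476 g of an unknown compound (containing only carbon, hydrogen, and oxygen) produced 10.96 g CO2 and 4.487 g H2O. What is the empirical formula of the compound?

mol C = 10.96 / 44.01 = 0.2490; mass C = 0.2490 × 12.01 = 2.991 g
mol H = 2 × (4.487 / 18.02) = 0.4980; mass H = 0.4980 × 1.008 = 0.5020 g
mass O = 7.476 − (3.493) = 3.983 g → mol O = 0.2489
Divide by the smallest (0.2489 mol O): C 1.000, H 2.000, O 1.000
Ratio ≈ 1:2:1, so the empirical formula is CH2O

CH2O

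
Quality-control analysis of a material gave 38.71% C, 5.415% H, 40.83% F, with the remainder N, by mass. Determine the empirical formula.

C3H5F2N

Assume 100 g: 38.71 g C, 5.415 g H, 40.83 g F, 15.045 g N.
C: 38.71 g ÷ 12.01 g/mol = 3.223 mol
H: 5.415 g ÷ 1.008 g/mol = 5.372 mol
F: 40.83 g ÷ 19.00 g/mol = 2.149 mol
N: 15.045 g ÷ 14.01 g/mol = 1.074 mol
Smallest is N at 1.074 mol; normalising gives C 3.001, H 5.002, F 2.001, N 1.000
≈ 3:5:2:1 → C3H5F2N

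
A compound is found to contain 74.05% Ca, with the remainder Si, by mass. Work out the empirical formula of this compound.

Assume 100 g: 74.05 g Ca, 25.95 g Si.
Moles — Ca: 74.05 / 40.08 = 1.848 mol; Si: 25.95 / 28.09 = 0.9238 mol
Ratios (÷ 0.9238): Ca 2.000, Si 1.000
Ratio ≈ 2:1, so the empirical formula is Ca2Si

Ca2Si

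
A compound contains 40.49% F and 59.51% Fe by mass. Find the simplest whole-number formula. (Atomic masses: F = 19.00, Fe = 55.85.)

Assume 100 g: 40.49 g F, 59.51 g Fe.
Moles — F: 40.49 / 19.00 = 2.131 mol; Fe: 59.51 / 55.85 = 1.066 mol
Smallest is Fe at 1.066 mol; normalising gives F 2.000, Fe 1.000
→ F2Fe

F2Fe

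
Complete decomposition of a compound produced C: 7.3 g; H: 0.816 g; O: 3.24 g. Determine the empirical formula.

C: 7.3 g ÷ 12.01 g/mol = 0.6078 mol
H: 0.816 g ÷ 1.008 g/mol = 0.8095 mol
O: 3.24 g ÷ 16.00 g/mol = 0.2025 mol
Smallest is O at 0.2025 mol; normalising gives C 3.002, H 3.998, O 1.000
≈ 3:4:1 → C3H4O

C3H4O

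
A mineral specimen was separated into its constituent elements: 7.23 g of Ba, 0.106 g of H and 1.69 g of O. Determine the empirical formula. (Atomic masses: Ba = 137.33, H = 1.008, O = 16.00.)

n(Ba) = 7.23/137.33 = 0.05265, n(H) = 0.106/1.008 = 0.1052, n(O) = 1.69/16.00 = 0.1056
Divide by the smallest (0.05265 mol Ba): Ba 1.000, H 1.997, O 2.006
→ BaH2O2

BaH2O2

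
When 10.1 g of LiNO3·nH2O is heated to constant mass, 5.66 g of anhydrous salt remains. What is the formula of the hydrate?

LiNO3·3H2O

Mass of water lost = 10.1 − 5.66 = 4.44 g → 4.44 / 18.02 = 0.2464 mol H2O
Molar mass of LiNO3 = 68.95 g/mol → mol LiNO3 = 5.66 / 68.95 = 0.08209
n = 0.2464 / 0.08209 = 3.00 ≈ 3 → LiNO3·3H2O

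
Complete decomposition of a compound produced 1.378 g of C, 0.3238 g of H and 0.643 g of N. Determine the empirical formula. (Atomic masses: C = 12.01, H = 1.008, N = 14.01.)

C: 1.378 g ÷ 12.01 g/mol = 0.1147 mol
H: 0.3238 g ÷ 1.008 g/mol = 0.3212 mol
N: 0.643 g ÷ 14.01 g/mol = 0.0459 mol
Ratios (÷ 0.0459): C 2.500, H 6.999, N 1.000
×2: C 5.00, H 14.00, N 2.00 → C5H14N2

C5H14N2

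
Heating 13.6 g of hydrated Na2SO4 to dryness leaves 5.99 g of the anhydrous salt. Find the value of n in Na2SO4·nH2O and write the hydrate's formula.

Mass of water lost = 13.6 − 5.99 = 7.61 g → 7.61 / 18.02 = 0.4223 mol H2O
Molar mass of Na2SO4 = 142.05 g/mol → mol Na2SO4 = 5.99 / 142.05 = 0.04217
n = 0.4223 / 0.04217 = 10.01 ≈ 10 → Na2SO4·10H2O

Na2SO4·10H2O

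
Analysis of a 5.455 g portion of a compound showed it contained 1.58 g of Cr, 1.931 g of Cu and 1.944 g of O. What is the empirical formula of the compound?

n(Cr) = 1.58/52.00 = 0.03038, n(Cu) = 1.931/63.55 = 0.03039, n(O) = 1.944/16.00 = 0.1215
Smallest is Cr at 0.03038 mol; normalising gives Cr 1.000, Cu 1.000, O 3.999
≈ 1:1:4 → CrCuO4

CrCuO4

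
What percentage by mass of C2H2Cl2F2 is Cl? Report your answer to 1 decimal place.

Molar mass = 2(12.01) + 2(1.008) + 2(35.45) + 2(19.00) = 134.936 g/mol
Mass of Cl per mole = 2 × 35.45 = 70.900 g
% Cl = 70.900 / 134.936 × 100 = 52.5%

52.5%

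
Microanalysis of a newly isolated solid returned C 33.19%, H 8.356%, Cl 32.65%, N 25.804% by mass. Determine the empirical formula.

Assume 100 g: 33.19 g C, 8.356 g H, 32.65 g Cl, 25.804 g N.
C: 33.19 g ÷ 12.01 g/mol = 2.764 mol
H: 8.356 g ÷ 1.008 g/mol = 8.29 mol
Cl: 32.65 g ÷ 35.45 g/mol = 0.921 mol
N: 25.804 g ÷ 14.01 g/mol = 1.842 mol
Divide by the smallest (0.921 mol Cl): C 3.001, H 9.001, Cl 1.000, N 2.000
≈ 3:9:1:2 → C3H9ClN2

C3H9ClN2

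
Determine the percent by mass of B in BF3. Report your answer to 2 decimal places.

Molar mass = 1(10.81) + 3(19.00) = 67.810 g/mol
Mass of B per mole = 1 × 10.81 = 10.810 g
% B = 10.810 / 67.810 × 100 = 15.94%

15.94%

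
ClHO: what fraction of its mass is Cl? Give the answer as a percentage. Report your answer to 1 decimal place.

67.6%

Molar mass = 1(35.45) + 1(1.008) + 1(16.00) = 52.458 g/mol
Mass of Cl per mole = 1 × 35.45 = 35.450 g
% Cl = 35.450 / 52.458 × 100 = 67.6%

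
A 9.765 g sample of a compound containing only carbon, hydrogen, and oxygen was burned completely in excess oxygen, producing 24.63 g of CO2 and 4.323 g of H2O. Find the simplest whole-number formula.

mol C = 24.63 / 44.01 = 0.5596; mass C = 0.5596 × 12.01 = 6.721 g
mol H = 2 × (4.323 / 18.02) = 0.4798; mass H = 0.4798 × 1.008 = 0.4836 g
mass O = 9.765 − (7.205) = 2.560 g → mol O = 0.1600
Divide by the smallest (0.16 mol O): C 3.498, H 2.999, O 1.000
Scaling by 2: C 7.00, H 6.00, O 2.00 → C7H6O2

C7H6O2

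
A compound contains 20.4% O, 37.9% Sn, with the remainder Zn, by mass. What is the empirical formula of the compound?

Assume 100 g: 20.4 g O, 37.9 g Sn, 41.7 g Zn.
Moles — O: 20.4 / 16.00 = 1.275 mol; Sn: 37.9 / 118.71 = 0.3193 mol; Zn: 41.7 / 65.38 = 0.6378 mol
Smallest is Sn at 0.3193 mol; normalising gives O 3.994, Sn 1.000, Zn 1.998
Ratio ≈ 4:1:2, so the empirical formula is O4SnZn2

O4SnZn2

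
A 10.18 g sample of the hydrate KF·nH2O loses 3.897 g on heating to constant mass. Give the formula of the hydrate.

KF·2H2O

Mass of anhydrous KF = 10.18 − 3.897 = 6.283 g
mol H2O = 3.897 / 18.02 = 0.2163
Molar mass of KF = 58.10 g/mol → mol KF = 6.283 / 58.10 = 0.1081
n = 0.2163 / 0.1081 = 2.00 ≈ 2 → KF·2H2O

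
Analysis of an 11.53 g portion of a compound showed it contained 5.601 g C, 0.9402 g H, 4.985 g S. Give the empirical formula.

C3H6S

C: 5.601 g ÷ 12.01 g/mol = 0.4664 mol
H: 0.9402 g ÷ 1.008 g/mol = 0.9327 mol
S: 4.985 g ÷ 32.07 g/mol = 0.1554 mol
Divide by the smallest (0.1554 mol S): C 3.000, H 6.001, S 1.000
→ C3H6S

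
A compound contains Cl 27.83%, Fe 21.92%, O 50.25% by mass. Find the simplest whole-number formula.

Cl2FeO8

Assume 100 g: 27.83 g Cl, 21.92 g Fe, 50.25 g O.
n(Cl) = 27.83/35.45 = 0.785, n(Fe) = 21.92/55.85 = 0.3925, n(O) = 50.25/16.00 = 3.141
Ratios (÷ 0.3925): Cl 2.000, Fe 1.000, O 8.002
→ Cl2FeO8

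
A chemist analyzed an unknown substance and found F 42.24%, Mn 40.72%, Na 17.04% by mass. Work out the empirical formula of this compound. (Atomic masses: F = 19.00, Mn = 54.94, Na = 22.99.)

F3MnNa

Assume 100 g: 42.24 g F, 40.72 g Mn, 17.04 g Na.
F: 42.24 g ÷ 19.00 g/mol = 2.223 mol
Mn: 40.72 g ÷ 54.94 g/mol = 0.7412 mol
Na: 17.04 g ÷ 22.99 g/mol = 0.7412 mol
Smallest is Mn at 0.7412 mol; normalising gives F 3.000, Mn 1.000, Na 1.000
Ratio ≈ 3:1:1, so the empirical formula is F3MnNa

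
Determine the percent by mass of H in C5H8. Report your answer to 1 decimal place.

Molar mass = 5(12.01) + 8(1.008) = 68.114 g/mol
Mass of H per mole = 8 × 1.008 = 8.064 g
% H = 8.064 / 68.114 × 100 = 11.8%

11.8%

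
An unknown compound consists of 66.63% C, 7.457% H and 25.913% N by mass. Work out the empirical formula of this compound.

Assume 100 g: 66.63 g C, 7.457 g H, 25.913 g N.
n(C) = 66.63/12.01 = 5.548, n(H) = 7.457/1.008 = 7.398, n(N) = 25.913/14.01 = 1.85
Ratios (÷ 1.85): C 2.999, H 4.000, N 1.000
→ C3H4N

C3H4N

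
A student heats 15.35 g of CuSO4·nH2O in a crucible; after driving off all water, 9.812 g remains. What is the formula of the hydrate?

CuSO4·5H2O

Mass of water lost = 15.35 − 9.812 = 5.538 g → 5.538 / 18.02 = 0.3073 mol H2O
Molar mass of CuSO4 = 159.62 g/mol → mol CuSO4 = 9.812 / 159.62 = 0.06147
n = 0.3073 / 0.06147 = 5.00 ≈ 5 → CuSO4·5H2O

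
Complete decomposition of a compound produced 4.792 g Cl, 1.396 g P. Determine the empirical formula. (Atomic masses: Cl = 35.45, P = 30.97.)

Cl3P

Cl: 4.792 g ÷ 35.45 g/mol = 0.1352 mol
P: 1.396 g ÷ 30.97 g/mol = 0.04508 mol
Divide by the smallest (0.04508 mol P): Cl 2.999, P 1.000
Ratio ≈ 3:1, so the empirical formula is Cl3P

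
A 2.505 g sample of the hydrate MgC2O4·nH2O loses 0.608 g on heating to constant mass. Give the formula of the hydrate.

MgC2O4·2H2O

Mass of anhydrous MgC2O4 = 2.505 − 0.608 = 1.897 g
mol H2O = 0.608 / 18.02 = 0.03374
Molar mass of MgC2O4 = 112.33 g/mol → mol MgC2O4 = 1.897 / 112.33 = 0.01689
n = 0.03374 / 0.01689 = 2.00 ≈ 2 → MgC2O4·2H2O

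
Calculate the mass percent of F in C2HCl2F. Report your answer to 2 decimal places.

16.53%

Molar mass = 2(12.01) + 1(1.008) + 2(35.45) + 1(19.00) = 114.928 g/mol
Mass of F per mole = 1 × 19.00 = 19.000 g
% F = 19.000 / 114.928 × 100 = 16.53%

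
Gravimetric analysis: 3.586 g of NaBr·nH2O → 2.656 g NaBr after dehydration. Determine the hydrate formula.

NaBr·2H2O

Mass of water lost = 3.586 − 2.656 = 0.93 g → 0.93 / 18.02 = 0.05161 mol H2O
Molar mass of NaBr = 102.89 g/mol → mol NaBr = 2.656 / 102.89 = 0.02581
n = 0.05161 / 0.02581 = 2.00 ≈ 2 → NaBr·2H2O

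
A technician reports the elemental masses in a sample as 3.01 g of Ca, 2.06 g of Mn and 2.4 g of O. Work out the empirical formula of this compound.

n(Ca) = 3.01/40.08 = 0.0751, n(Mn) = 2.06/54.94 = 0.0375, n(O) = 2.4/16.00 = 0.15
Smallest is Mn at 0.0375 mol; normalising gives Ca 2.003, Mn 1.000, O 4.000
≈ 2:1:4 → Ca2MnO4

Ca2MnO4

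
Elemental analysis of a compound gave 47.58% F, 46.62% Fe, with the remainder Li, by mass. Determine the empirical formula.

Assume 100 g: 47.58 g F, 46.62 g Fe, 5.8 g Li.
n(F) = 47.58/19.00 = 2.504, n(Fe) = 46.62/55.85 = 0.8347, n(Li) = 5.8/6.94 = 0.8357
Divide by the smallest (0.8347 mol Fe): F 3.000, Fe 1.000, Li 1.001
≈ 3:1:1 → F3FeLi

F3FeLi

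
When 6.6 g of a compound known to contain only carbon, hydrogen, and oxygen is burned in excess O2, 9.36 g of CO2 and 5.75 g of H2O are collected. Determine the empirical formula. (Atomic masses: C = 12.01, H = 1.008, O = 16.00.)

CH3O

mol C = 9.36 / 44.01 = 0.2127; mass C = 0.2127 × 12.01 = 2.554 g
mol H = 2 × (5.75 / 18.02) = 0.6382; mass H = 0.6382 × 1.008 = 0.6433 g
mass O = 6.6 − (3.198) = 3.402 g → mol O = 0.2127
Smallest is O at 0.2127 mol; normalising gives C 1.000, H 3.001, O 1.000
≈ 1:3:1 → CH3O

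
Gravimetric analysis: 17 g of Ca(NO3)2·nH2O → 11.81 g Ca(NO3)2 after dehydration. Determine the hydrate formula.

Mass of water lost = 17 − 11.81 = 5.19 g → 5.19 / 18.02 = 0.288 mol H2O
Molar mass of Ca(NO3)2 = 164.10 g/mol → mol Ca(NO3)2 = 11.81 / 164.10 = 0.07197
n = 0.288 / 0.07197 = 4.00 ≈ 4 → Ca(NO3)2·4H2O

Ca(NO3)2·4H2O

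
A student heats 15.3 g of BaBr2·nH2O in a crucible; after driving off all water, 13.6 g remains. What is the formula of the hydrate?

BaBr2·2H2O

Mass of water lost = 15.3 − 13.6 = 1.7 g → 1.7 / 18.02 = 0.09434 mol H2O
Molar mass of BaBr2 = 297.13 g/mol → mol BaBr2 = 13.6 / 297.13 = 0.04577
n = 0.09434 / 0.04577 = 2.06 ≈ 2 → BaBr2·2H2O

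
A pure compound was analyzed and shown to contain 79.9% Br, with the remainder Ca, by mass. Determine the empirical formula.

Assume 100 g: 79.9 g Br, 20.1 g Ca.
Br: 79.9 g ÷ 79.90 g/mol = 1 mol
Ca: 20.1 g ÷ 40.08 g/mol = 0.5015 mol
Smallest is Ca at 0.5015 mol; normalising gives Br 1.994, Ca 1.000
Ratio ≈ 2:1, so the empirical formula is Br2Ca

Br2Ca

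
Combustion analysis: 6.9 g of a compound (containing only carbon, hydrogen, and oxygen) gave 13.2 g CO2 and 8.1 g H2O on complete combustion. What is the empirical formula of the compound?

mol C = 13.2 / 44.01 = 0.2999; mass C = 0.2999 × 12.01 = 3.602 g
mol H = 2 × (8.1 / 18.02) = 0.8990; mass H = 0.8990 × 1.008 = 0.9062 g
mass O = 6.9 − (4.508) = 2.392 g → mol O = 0.1495
Divide by the smallest (0.1495 mol O): C 2.007, H 6.014, O 1.000
→ C2H6O

C2H6O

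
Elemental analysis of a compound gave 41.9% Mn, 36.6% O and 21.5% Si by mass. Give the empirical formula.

MnO3Si

Assume 100 g: 41.9 g Mn, 36.6 g O, 21.5 g Si.
Mn: 41.9 g ÷ 54.94 g/mol = 0.7627 mol
O: 36.6 g ÷ 16.00 g/mol = 2.288 mol
Si: 21.5 g ÷ 28.09 g/mol = 0.7654 mol
Divide by the smallest (0.7627 mol Mn): Mn 1.000, O 2.999, Si 1.004
≈ 1:3:1 → MnO3Si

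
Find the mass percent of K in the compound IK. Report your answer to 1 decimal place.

23.6%

Molar mass = 1(126.90) + 1(39.10) = 166.000 g/mol
Mass of K per mole = 1 × 39.10 = 39.100 g
% K = 39.100 / 166.000 × 100 = 23.6%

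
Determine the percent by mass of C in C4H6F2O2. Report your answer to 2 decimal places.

38.71%

Molar mass = 4(12.01) + 6(1.008) + 2(19.00) + 2(16.00) = 124.088 g/mol
Mass of C per mole = 4 × 12.01 = 48.040 g
% C = 48.040 / 124.088 × 100 = 38.71%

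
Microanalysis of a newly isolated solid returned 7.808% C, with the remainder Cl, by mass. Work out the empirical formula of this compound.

CCl4

Assume 100 g: 7.808 g C, 92.192 g Cl.
Moles — C: 7.808 / 12.01 = 0.6501 mol; Cl: 92.192 / 35.45 = 2.601 mol
Divide by the smallest (0.6501 mol C): C 1.000, Cl 4.000
→ CCl4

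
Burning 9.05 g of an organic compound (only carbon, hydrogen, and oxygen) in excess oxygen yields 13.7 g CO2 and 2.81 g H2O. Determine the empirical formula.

CHO

mol C = 13.7 / 44.01 = 0.3113; mass C = 0.3113 × 12.01 = 3.739 g
mol H = 2 × (2.81 / 18.02) = 0.3119; mass H = 0.3119 × 1.008 = 0.3144 g
mass O = 9.05 − (4.053) = 4.997 g → mol O = 0.3123
Ratios (÷ 0.3113): C 1.000, H 1.002, O 1.003
Ratio ≈ 1:1:1, so the empirical formula is CHO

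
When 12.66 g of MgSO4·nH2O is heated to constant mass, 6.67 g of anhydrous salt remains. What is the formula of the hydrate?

Mass of water lost = 12.66 − 6.67 = 5.99 g → 5.99 / 18.02 = 0.3324 mol H2O
Molar mass of MgSO4 = 120.38 g/mol → mol MgSO4 = 6.67 / 120.38 = 0.05541
n = 0.3324 / 0.05541 = 6.00 ≈ 6 → MgSO4·6H2O

MgSO4·6H2O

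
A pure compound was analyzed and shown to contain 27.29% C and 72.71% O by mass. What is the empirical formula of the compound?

CO2

Assume 100 g: 27.29 g C, 72.71 g O.
Moles — C: 27.29 / 12.01 = 2.272 mol; O: 72.71 / 16.00 = 4.544 mol
Ratios (÷ 2.272): C 1.000, O 2.000
≈ 1:2 → CO2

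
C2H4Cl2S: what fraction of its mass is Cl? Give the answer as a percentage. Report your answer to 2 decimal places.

54.11%

Molar mass = 2(12.01) + 4(1.008) + 2(35.45) + 1(32.07) = 131.022 g/mol
Mass of Cl per mole = 2 × 35.45 = 70.900 g
% Cl = 70.900 / 131.022 × 100 = 54.11%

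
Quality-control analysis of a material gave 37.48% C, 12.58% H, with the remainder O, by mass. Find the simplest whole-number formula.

CH4O

Assume 100 g: 37.48 g C, 12.58 g H, 49.94 g O.
C: 37.48 g ÷ 12.01 g/mol = 3.121 mol
H: 12.58 g ÷ 1.008 g/mol = 12.48 mol
O: 49.94 g ÷ 16.00 g/mol = 3.121 mol
Divide by the smallest (3.121 mol C): C 1.000, H 3.999, O 1.000
Ratio ≈ 1:4:1, so the empirical formula is CH4O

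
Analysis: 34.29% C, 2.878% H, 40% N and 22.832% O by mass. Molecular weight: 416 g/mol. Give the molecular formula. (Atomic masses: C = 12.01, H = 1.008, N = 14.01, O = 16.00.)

Assume 100 g: 34.29 g C, 2.878 g H, 40 g N, 22.832 g O.
C: 34.29 g ÷ 12.01 g/mol = 2.855 mol
H: 2.878 g ÷ 1.008 g/mol = 2.855 mol
N: 40 g ÷ 14.01 g/mol = 2.855 mol
O: 22.832 g ÷ 16.00 g/mol = 1.427 mol
Smallest is O at 1.427 mol; normalising gives C 2.001, H 2.001, N 2.001, O 1.000
≈ 2:2:2:1 → C2H2N2O
Empirical-formula mass = 70.06 g/mol
n = 416 / 70.06 = 5.94 ≈ 6
Molecular formula = (C2H2N2O)×6 = C12H12N12O6

C12H12N12O6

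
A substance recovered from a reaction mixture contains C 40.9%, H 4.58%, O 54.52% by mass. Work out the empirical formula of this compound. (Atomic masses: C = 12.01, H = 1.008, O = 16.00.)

C3H4O3

Assume 100 g: 40.9 g C, 4.58 g H, 54.52 g O.
n(C) = 40.9/12.01 = 3.405, n(H) = 4.58/1.008 = 4.544, n(O) = 54.52/16.00 = 3.408
Ratios (÷ 3.405): C 1.000, H 1.334, O 1.001
Multiply by 3: C 3.00, H 4.00, O 3.00 → C3H4O3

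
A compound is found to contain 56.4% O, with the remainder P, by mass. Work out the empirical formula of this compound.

O5P2

Assume 100 g: 56.4 g O, 43.6 g P.
n(O) = 56.4/16.00 = 3.525, n(P) = 43.6/30.97 = 1.408
Smallest is P at 1.408 mol; normalising gives O 2.504, P 1.000
Multiply by 2: O 5.01, P 2.00 → O5P2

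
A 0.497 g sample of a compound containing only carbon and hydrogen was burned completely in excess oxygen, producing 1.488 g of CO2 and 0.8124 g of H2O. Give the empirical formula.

C3H8

mol C = 1.488 / 44.01 = 0.03381; mass C = 0.03381 × 12.01 = 0.4061 g
mol H = 2 × (0.8124 / 18.02) = 0.09017; mass H = 0.09017 × 1.008 = 0.09089 g
Smallest is C at 0.03381 mol; normalising gives C 1.000, H 2.667
Scaling by 3: C 3.00, H 8.00 → C3H8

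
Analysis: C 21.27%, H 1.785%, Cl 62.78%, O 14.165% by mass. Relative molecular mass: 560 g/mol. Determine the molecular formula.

C10H10Cl10O5

Assume 100 g: 21.27 g C, 1.785 g H, 62.78 g Cl, 14.165 g O.
C: 21.27 g ÷ 12.01 g/mol = 1.771 mol
H: 1.785 g ÷ 1.008 g/mol = 1.771 mol
Cl: 62.78 g ÷ 35.45 g/mol = 1.771 mol
O: 14.165 g ÷ 16.00 g/mol = 0.8853 mol
Divide by the smallest (0.8853 mol O): C 2.000, H 2.000, Cl 2.000, O 1.000
Ratio ≈ 2:2:2:1, so the empirical formula is C2H2Cl2O
Empirical-formula mass = 112.94 g/mol
n = 560 / 112.94 = 4.96 ≈ 5
Molecular formula = (C2H2Cl2O)×5 = C10H10Cl10O5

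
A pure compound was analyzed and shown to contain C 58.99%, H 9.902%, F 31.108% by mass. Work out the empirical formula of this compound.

C3H6F

Assume 100 g: 58.99 g C, 9.902 g H, 31.108 g F.
C: 58.99 g ÷ 12.01 g/mol = 4.912 mol
H: 9.902 g ÷ 1.008 g/mol = 9.823 mol
F: 31.108 g ÷ 19.00 g/mol = 1.637 mol
Ratios (÷ 1.637): C 3.000, H 6.000, F 1.000
Ratio ≈ 3:6:1, so the empirical formula is C3H6F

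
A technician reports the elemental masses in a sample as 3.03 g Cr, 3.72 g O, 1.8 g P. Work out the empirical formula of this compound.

Moles — Cr: 3.03 / 52.00 = 0.05827 mol; O: 3.72 / 16.00 = 0.2325 mol; P: 1.8 / 30.97 = 0.05812 mol
Ratios (÷ 0.05812): Cr 1.003, O 4.000, P 1.000
Ratio ≈ 1:4:1, so the empirical formula is CrO4P

CrO4P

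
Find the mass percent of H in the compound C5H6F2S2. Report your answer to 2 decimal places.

3.59%

Molar mass = 5(12.01) + 6(1.008) + 2(19.00) + 2(32.07) = 168.238 g/mol
Mass of H per mole = 6 × 1.008 = 6.048 g
% H = 6.048 / 168.238 × 100 = 3.59%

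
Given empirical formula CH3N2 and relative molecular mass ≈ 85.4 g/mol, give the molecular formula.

C2H6N4

Empirical-formula mass = 43.05 g/mol
n = 85.4 / 43.05 = 1.98 ≈ 2
Molecular formula = (CH3N2)2 = C2H6N4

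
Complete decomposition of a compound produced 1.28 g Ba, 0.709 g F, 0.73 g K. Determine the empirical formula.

n(Ba) = 1.28/137.33 = 0.009321, n(F) = 0.709/19.00 = 0.03732, n(K) = 0.73/39.10 = 0.01867
Ratios (÷ 0.009321): Ba 1.000, F 4.004, K 2.003
≈ 1:4:2 → BaF4K2

BaF4K2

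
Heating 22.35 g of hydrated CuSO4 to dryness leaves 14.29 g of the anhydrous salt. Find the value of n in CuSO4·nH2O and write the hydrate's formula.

CuSO4·5H2O

Mass of water lost = 22.35 − 14.29 = 8.06 g → 8.06 / 18.02 = 0.4473 mol H2O
Molar mass of CuSO4 = 159.62 g/mol → mol CuSO4 = 14.29 / 159.62 = 0.08953
n = 0.4473 / 0.08953 = 5.00 ≈ 5 → CuSO4·5H2O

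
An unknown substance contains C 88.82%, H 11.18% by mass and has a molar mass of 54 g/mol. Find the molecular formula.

Assume 100 g: 88.82 g C, 11.18 g H.
C: 88.82 g ÷ 12.01 g/mol = 7.396 mol
H: 11.18 g ÷ 1.008 g/mol = 11.09 mol
Divide by the smallest (7.396 mol C): C 1.000, H 1.500
×2: C 2.00, H 3.00 → C2H3
Empirical-formula mass = 27.04 g/mol
n = 54 / 27.04 = 2.00 ≈ 2
Molecular formula = (C2H3)×2 = C4H6

C4H6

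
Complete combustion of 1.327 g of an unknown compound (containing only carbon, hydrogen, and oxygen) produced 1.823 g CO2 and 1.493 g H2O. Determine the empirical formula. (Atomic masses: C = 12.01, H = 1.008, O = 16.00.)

CH4O

mol C = 1.823 / 44.01 = 0.04142; mass C = 0.04142 × 12.01 = 0.4975 g
mol H = 2 × (1.493 / 18.02) = 0.1657; mass H = 0.1657 × 1.008 = 0.1670 g
mass O = 1.327 − (0.6645) = 0.6625 g → mol O = 0.04141
Smallest is O at 0.04141 mol; normalising gives C 1.000, H 4.002, O 1.000
→ CH4O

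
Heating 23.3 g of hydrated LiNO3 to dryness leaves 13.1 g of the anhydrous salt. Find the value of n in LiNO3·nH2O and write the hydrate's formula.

Mass of water lost = 23.3 − 13.1 = 10.2 g → 10.2 / 18.02 = 0.566 mol H2O
Molar mass of LiNO3 = 68.95 g/mol → mol LiNO3 = 13.1 / 68.95 = 0.19
n = 0.566 / 0.19 = 2.98 ≈ 3 → LiNO3·3H2O

LiNO3·3H2O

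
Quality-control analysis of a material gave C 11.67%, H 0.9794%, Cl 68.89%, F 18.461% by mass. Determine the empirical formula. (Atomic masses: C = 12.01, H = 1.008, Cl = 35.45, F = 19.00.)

Assume 100 g: 11.67 g C, 0.9794 g H, 68.89 g Cl, 18.461 g F.
C: 11.67 g ÷ 12.01 g/mol = 0.9717 mol
H: 0.9794 g ÷ 1.008 g/mol = 0.9716 mol
Cl: 68.89 g ÷ 35.45 g/mol = 1.943 mol
F: 18.461 g ÷ 19.00 g/mol = 0.9716 mol
Smallest is H at 0.9716 mol; normalising gives C 1.000, H 1.000, Cl 2.000, F 1.000
→ CHCl2F

CHCl2F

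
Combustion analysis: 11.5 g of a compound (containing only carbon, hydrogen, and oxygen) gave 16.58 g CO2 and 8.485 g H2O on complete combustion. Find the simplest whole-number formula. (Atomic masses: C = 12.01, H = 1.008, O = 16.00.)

mol C = 16.58 / 44.01 = 0.3767; mass C = 0.3767 × 12.01 = 4.525 g
mol H = 2 × (8.485 / 18.02) = 0.9417; mass H = 0.9417 × 1.008 = 0.9493 g
mass O = 11.5 − (5.474) = 6.026 g → mol O = 0.3766
Smallest is O at 0.3766 mol; normalising gives C 1.000, H 2.500, O 1.000
Multiply by 2: C 2.00, H 5.00, O 2.00 → C2H5O2

C2H5O2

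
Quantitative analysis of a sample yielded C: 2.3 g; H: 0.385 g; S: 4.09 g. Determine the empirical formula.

C3H6S2

Moles — C: 2.3 / 12.01 = 0.1915 mol; H: 0.385 / 1.008 = 0.3819 mol; S: 4.09 / 32.07 = 0.1275 mol
Ratios (÷ 0.1275): C 1.502, H 2.995, S 1.000
Scaling by 2: C 3.00, H 5.99, S 2.00 → C3H6S2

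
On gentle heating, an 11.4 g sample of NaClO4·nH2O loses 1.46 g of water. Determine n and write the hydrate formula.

NaClO4·H2O

Mass of anhydrous NaClO4 = 11.4 − 1.46 = 9.94 g
mol H2O = 1.46 / 18.02 = 0.08102
Molar mass of NaClO4 = 122.44 g/mol → mol NaClO4 = 9.94 / 122.44 = 0.08118
n = 0.08102 / 0.08118 = 1.00 ≈ 1 → NaClO4·H2O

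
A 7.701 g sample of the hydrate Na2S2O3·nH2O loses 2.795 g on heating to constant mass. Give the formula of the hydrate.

Mass of anhydrous Na2S2O3 = 7.701 − 2.795 = 4.906 g
mol H2O = 2.795 / 18.02 = 0.1551
Molar mass of Na2S2O3 = 158.12 g/mol → mol Na2S2O3 = 4.906 / 158.12 = 0.03103
n = 0.1551 / 0.03103 = 5.00 ≈ 5 → Na2S2O3·5H2O

Na2S2O3·5H2O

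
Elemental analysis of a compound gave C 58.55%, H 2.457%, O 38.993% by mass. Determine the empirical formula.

C2HO

Assume 100 g: 58.55 g C, 2.457 g H, 38.993 g O.
Moles — C: 58.55 / 12.01 = 4.875 mol; H: 2.457 / 1.008 = 2.438 mol; O: 38.993 / 16.00 = 2.437 mol
Smallest is O at 2.437 mol; normalising gives C 2.000, H 1.000, O 1.000
Ratio ≈ 2:1:1, so the empirical formula is C2HO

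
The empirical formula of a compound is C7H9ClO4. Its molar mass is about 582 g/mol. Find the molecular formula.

C21H27Cl3O12

Empirical-formula mass = 192.59 g/mol
n = 582 / 192.59 = 3.02 ≈ 3
Molecular formula = (C7H9ClO4)3 = C21H27Cl3O12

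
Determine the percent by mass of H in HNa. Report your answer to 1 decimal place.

4.2%

Molar mass = 1(1.008) + 1(22.99) = 23.998 g/mol
Mass of H per mole = 1 × 1.008 = 1.008 g
% H = 1.008 / 23.998 × 100 = 4.2%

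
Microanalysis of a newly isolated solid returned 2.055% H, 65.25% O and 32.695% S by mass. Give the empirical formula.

Assume 100 g: 2.055 g H, 65.25 g O, 32.695 g S.
Moles — H: 2.055 / 1.008 = 2.039 mol; O: 65.25 / 16.00 = 4.078 mol; S: 32.695 / 32.07 = 1.019 mol
Smallest is S at 1.019 mol; normalising gives H 2.000, O 4.000, S 1.000
Ratio ≈ 2:4:1, so the empirical formula is H2O4S

H2O4S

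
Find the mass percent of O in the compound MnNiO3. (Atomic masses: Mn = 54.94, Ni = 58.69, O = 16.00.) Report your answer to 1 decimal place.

29.7%

Molar mass = 1(54.94) + 1(58.69) + 3(16.00) = 161.630 g/mol
Mass of O per mole = 3 × 16.00 = 48.000 g
% O = 48.000 / 161.630 × 100 = 29.7%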